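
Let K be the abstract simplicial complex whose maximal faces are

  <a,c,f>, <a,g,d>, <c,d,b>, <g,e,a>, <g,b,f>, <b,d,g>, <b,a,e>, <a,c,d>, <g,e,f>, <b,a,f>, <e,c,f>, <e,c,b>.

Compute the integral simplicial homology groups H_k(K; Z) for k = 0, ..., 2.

H_0 ≅ Z,  H_1 ≅ Z/2Z,  H_2 = 0.

K has 7 vertices, 18 edges, 12 triangles.
rank ∂_0 = 0, rank ∂_1 = 6 ⇒ b_0 = 7 − 0 − 6 = 1; all invariant factors of ∂_1 are 1 so no torsion. So H_0 ≅ Z.
rank ∂_1 = 6, rank ∂_2 = 12 ⇒ b_1 = 18 − 6 − 12 = 0; ∂_2 has invariant factor(s) [2] giving torsion. So H_1 ≅ Z/2Z.
rank ∂_2 = 12, rank ∂_3 = 0 ⇒ b_2 = 12 − 12 − 0 = 0. So H_2 ≅ 0.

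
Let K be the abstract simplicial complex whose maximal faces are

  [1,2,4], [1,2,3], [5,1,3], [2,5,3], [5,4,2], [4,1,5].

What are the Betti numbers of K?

K has 5 vertices, 9 edges, 6 triangles.
rank ∂_0 = 0, rank ∂_1 = 4 ⇒ b_0 = 5 − 0 − 4 = 1; all invariant factors of ∂_1 are 1 so no torsion. So H_0 ≅ Z.
rank ∂_1 = 4, rank ∂_2 = 5 ⇒ b_1 = 9 − 4 − 5 = 0; all invariant factors of ∂_2 are 1 so no torsion. So H_1 ≅ 0.
rank ∂_2 = 5, rank ∂_3 = 0 ⇒ b_2 = 6 − 5 − 0 = 1. So H_2 ≅ Z.

b_0 = 1, b_1 = 0, b_2 = 1.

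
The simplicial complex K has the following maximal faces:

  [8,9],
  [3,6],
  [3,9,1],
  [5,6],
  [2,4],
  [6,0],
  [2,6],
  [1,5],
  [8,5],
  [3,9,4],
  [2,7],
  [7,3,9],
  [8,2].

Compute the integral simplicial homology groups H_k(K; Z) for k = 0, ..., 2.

H_0 ≅ Z,  H_1 ≅ Z^5,  H_2 = 0.

Order the vertices as 0 < 1 < 2 < 3 < 4 < 5 < 6 < 7 < 8 < 9. Listing each simplex with vertices in this order, K has dimension 2 with simplices:

  0-simplices (10): [0], [1], [2], [3], [4], [5], [6], [7], [8], [9]
  1-simplices (17): [0,6], [1,3], [1,5], [1,9], [2,4], [2,6], [2,7], [2,8], [3,4], [3,6], [3,7], [3,9], [4,9], [5,6], [5,8], [7,9], [8,9]
  2-simplices (3): [1,3,9], [3,4,9], [3,7,9]

Hence C_0 ≅ Z^10, C_1 ≅ Z^17, C_2 ≅ Z^3.

Boundary ∂_1: C_1 → C_0 sends each edge [p,q] (with p < q) to q − p.
The 10×17 boundary matrix has rank 9 and Smith normal form diag(1,1,1,1,1,1,1,1,1).

Boundary ∂_2: C_2 → C_1 sends each 2-simplex [p,q,r] to [q,r] − [p,r] + [p,q]. For instance
  ∂[1,3,9] = [3,9] − [1,9] + [1,3],
  ∂[3,7,9] = [7,9] − [3,9] + [3,7].
The 17×3 boundary matrix has rank 3 and Smith normal form diag(1,1,1).

From H_k ≅ ker(∂_k) / im(∂_{k+1}) we obtain:

  H_0: rank C_0 − rank ∂_1 = 10 − 9 = 1, and the invariant factors of ∂_1 are all 1, so H_0 ≅ Z.
  H_1: rank ker ∂_1 − rank ∂_2 = (17 − 9) − 3 = 5, and the invariant factors of ∂_2 are all 1, so H_1 ≅ Z^5.
  H_2: rank ker ∂_2 − rank ∂_3 = (3 − 3) − 0 = 0, and there is no ∂_3, so H_2 ≅ 0.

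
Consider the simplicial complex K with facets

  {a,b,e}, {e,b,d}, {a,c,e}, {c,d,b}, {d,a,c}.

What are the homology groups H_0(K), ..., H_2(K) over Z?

H_0 = Z,  H_1 = Z,  H_2 = 0.

Take the total order a < b < c < d < e on the vertex set. Then K (dimension 2) consists of the simplices:

  0-simplices (5): a, b, c, d, e
  1-simplices (10): ab, ac, ad, ae, bc, bd, be, cd, ce, de
  2-simplices (5): abe, acd, ace, bcd, bde

giving chain groups C_0 ≅ Z^5, C_1 ≅ Z^10, C_2 ≅ Z^5.

Boundary ∂_1: C_1 → C_0 is given by ∂[p,q] = [q] − [p]. For instance
  ∂ac = c − a.
This gives a 5×10 integer matrix of rank 4; reducing to Smith normal form yields diagonal entries (1,1,1,1).

The boundary map ∂_2: C_2 → C_1 maps a triangle to the signed sum of its edges. For instance
  ∂acd = cd − ad + ac,
  ∂bcd = cd − bd + bc.
As a 10×5 matrix over Z this has rank 5, with invariant factors (1,1,1,1,1).

Computing H_k = (kernel of ∂_k) / (image of ∂_{k+1}):

  H_0: rank C_0 − rank ∂_1 = 5 − 4 = 1, and the invariant factors of ∂_1 are all 1, so H_0 ≅ Z.
  H_1: rank ker ∂_1 − rank ∂_2 = (10 − 4) − 5 = 1, and the invariant factors of ∂_2 are all 1, so H_1 ≅ Z.
  H_2: rank ker ∂_2 − rank ∂_3 = (5 − 5) − 0 = 0, and there is no ∂_3, so H_2 ≅ 0.

As a check, the Euler characteristic is 5 − 10 + 5 = 0, which agrees with 1 − 1 + 0 = 0.
(K is a triangulation of the Möbius band.)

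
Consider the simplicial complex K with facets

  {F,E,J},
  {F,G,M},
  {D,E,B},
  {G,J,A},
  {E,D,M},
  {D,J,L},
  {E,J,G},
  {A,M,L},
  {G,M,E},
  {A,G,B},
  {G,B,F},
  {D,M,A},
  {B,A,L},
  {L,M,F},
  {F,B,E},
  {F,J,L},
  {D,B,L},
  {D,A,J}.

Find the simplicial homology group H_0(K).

Fix the vertex order A < B < D < E < F < G < J < L < M and write every simplex with vertices in increasing order. Then dim K = 2 and the simplices of K are:

  0-simplices (9): A, B, D, E, F, G, J, L, M
  1-simplices (27): AB, AD, AG, AJ, AL, AM, BD, BE, BF, BG, BL, DE, DJ, DL, DM, EF, EG, EJ, EM, FG, FJ, FL, FM, GJ, GM, JL, LM
  2-simplices (18): ABG, ABL, ADJ, ADM, AGJ, ALM, BDE, BDL, BEF, BFG, DEM, DJL, EFJ, EGJ, EGM, FGM, FJL, FLM

giving chain groups C_0 ≅ Z^9, C_1 ≅ Z^27, C_2 ≅ Z^18.

Boundary ∂_1: C_1 → C_0 maps an edge to its endpoints' difference, ∂[p,q] = q − p. For instance
  ∂AJ = J − A.
The 9×27 boundary matrix has rank 8 and Smith normal form diag(1,1,1,1,1,1,1,1).

∂_2: C_2 → C_1 maps a triangle to the signed sum of its edges. For instance
  ∂BEF = EF − BF + BE,
  ∂ADJ = DJ − AJ + AD.
The 27×18 boundary matrix has rank 18 and Smith normal form diag(1,1,1,1,1,1,1,1,1,1,1,1,1,1,1,1,1,2).

Reading off H_k = ker ∂_k / im ∂_{k+1}:

  H_0: rank C_0 − rank ∂_1 = 9 − 8 = 1, and the invariant factors of ∂_1 are all 1, so H_0 = Z.

H_0 = Z.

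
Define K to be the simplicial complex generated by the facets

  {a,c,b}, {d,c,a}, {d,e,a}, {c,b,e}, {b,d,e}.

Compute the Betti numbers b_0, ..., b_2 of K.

Fix the vertex order a < b < c < d < e and write every simplex with vertices in increasing order. Then dim K = 2 and the simplices of K are:

  0-simplices (5): a, b, c, d, e
  1-simplices (10): ab, ac, ad, ae, bc, bd, be, cd, ce, de
  2-simplices (5): abc, acd, ade, bce, bde

Hence C_0 ≅ Z^5, C_1 ≅ Z^10, C_2 ≅ Z^5.

∂_1: C_1 → C_0 is given by ∂[p,q] = [q] − [p].
As a 5×10 matrix over Z this has rank 4, with invariant factors (1,1,1,1).

Boundary ∂_2: C_2 → C_1 acts by ∂[p,q,r] = [q,r] − [p,r] + [p,q]. For instance
  ∂abc = bc − ac + ab,
  ∂ade = de − ae + ad.
The 10×5 boundary matrix has rank 5 and Smith normal form diag(1,1,1,1,1).

From H_k ≅ ker(∂_k) / im(∂_{k+1}) we obtain:

  H_0: rank C_0 − rank ∂_1 = 5 − 4 = 1, and the invariant factors of ∂_1 are all 1, so H_0 ≅ Z.
  H_1: rank ker ∂_1 − rank ∂_2 = (10 − 4) − 5 = 1, and the invariant factors of ∂_2 are all 1, so H_1 ≅ Z.
  H_2: rank ker ∂_2 − rank ∂_3 = (5 − 5) − 0 = 0, and there is no ∂_3, so H_2 ≅ 0.

Hence the Betti numbers are b_0 = 1, b_1 = 1, b_2 = 0.

b_0 = 1, b_1 = 1, b_2 = 0.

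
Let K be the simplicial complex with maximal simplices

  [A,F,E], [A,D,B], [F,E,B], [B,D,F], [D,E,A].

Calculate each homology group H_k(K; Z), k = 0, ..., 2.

We work with the vertex ordering A < B < D < E < F. The simplices of K, each written with vertices in increasing order, are:

  0-simplices (5): A, B, D, E, F
  1-simplices (10): AB, AD, AE, AF, BD, BE, BF, DE, DF, EF
  2-simplices (5): ABD, ADE, AEF, BDF, BEF

so the chain groups are C_0 ≅ Z^5, C_1 ≅ Z^10, C_2 ≅ Z^5.

∂_1: C_1 → C_0 sends each edge [p,q] (with p < q) to q − p. For instance
  ∂BF = F − B.
The 5×10 boundary matrix has rank 4 and Smith normal form diag(1,1,1,1).

∂_2: C_2 → C_1 sends each 2-simplex [p,q,r] to [q,r] − [p,r] + [p,q]. For instance
  ∂BEF = EF − BF + BE,
  ∂BDF = DF − BF + BD.
As a 10×5 matrix over Z this has rank 5, with invariant factors (1,1,1,1,1).

Computing H_k = (kernel of ∂_k) / (image of ∂_{k+1}):

  H_0: rank C_0 − rank ∂_1 = 5 − 4 = 1, and the invariant factors of ∂_1 are all 1, so H_0 ≅ Z.
  H_1: rank ker ∂_1 − rank ∂_2 = (10 − 4) − 5 = 1, and the invariant factors of ∂_2 are all 1, so H_1 ≅ Z.
  H_2: rank ker ∂_2 − rank ∂_3 = (5 − 5) − 0 = 0, and there is no ∂_3, so H_2 ≅ 0.

As a check, the Euler characteristic is 5 − 10 + 5 = 0, which agrees with 1 − 1 + 0 = 0.

H_0 = Z,  H_1 = Z,  H_2 = 0.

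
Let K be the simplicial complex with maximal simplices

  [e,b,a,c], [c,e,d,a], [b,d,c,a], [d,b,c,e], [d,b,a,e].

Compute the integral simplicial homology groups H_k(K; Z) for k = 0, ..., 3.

Fix the vertex order a < b < c < d < e and write every simplex with vertices in increasing order. Then dim K = 3 and the simplices of K are:

  0-simplices (5): a, b, c, d, e
  1-simplices (10): ab, ac, ad, ae, bc, bd, be, cd, ce, de
  2-simplices (10): abc, abd, abe, acd, ace, ade, bcd, bce, bde, cde
  3-simplices (5): abcd, abce, abde, acde, bcde

giving chain groups C_0 ≅ Z^5, C_1 ≅ Z^10, C_2 ≅ Z^10, C_3 ≅ Z^5.

The boundary map ∂_1: C_1 → C_0 is given by ∂[p,q] = [q] − [p].
The 5×10 boundary matrix has rank 4 and Smith normal form diag(1,1,1,1).

The boundary map ∂_2: C_2 → C_1 sends each 2-simplex [p,q,r] to [q,r] − [p,r] + [p,q]. For instance
  ∂ade = de − ae + ad,
  ∂abe = be − ae + ab.
The resulting 10×10 matrix has rank 6, and its Smith normal form has invariant factors (1,1,1,1,1,1).

Boundary ∂_3: C_3 → C_2 sends each 3-simplex σ to the alternating sum Σ_i (−1)^i (σ with its i-th vertex removed). For instance
  ∂bcde = cde − bde + bce − bcd,
  ∂acde = cde − ade + ace − acd.
The resulting 10×5 matrix has rank 4, and its Smith normal form has invariant factors (1,1,1,1).

From H_k ≅ ker(∂_k) / im(∂_{k+1}) we obtain:

  H_0: rank C_0 − rank ∂_1 = 5 − 4 = 1, and the invariant factors of ∂_1 are all 1, so H_0 = Z.
  H_1: rank ker ∂_1 − rank ∂_2 = (10 − 4) − 6 = 0, and the invariant factors of ∂_2 are all 1, so H_1 = 0.
  H_2: rank ker ∂_2 − rank ∂_3 = (10 − 6) − 4 = 0, and the invariant factors of ∂_3 are all 1, so H_2 = 0.
  H_3: rank ker ∂_3 − rank ∂_4 = (5 − 4) − 0 = 1, and there is no ∂_4, so H_3 = Z.

(K is a triangulation of the 3-sphere S^3.)

H_0 = Z,  H_1 = 0,  H_2 = 0,  H_3 = Z.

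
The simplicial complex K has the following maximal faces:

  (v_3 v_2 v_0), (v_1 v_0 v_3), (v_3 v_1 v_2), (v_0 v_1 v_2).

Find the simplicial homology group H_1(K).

K has 4 vertices, 6 edges, 4 triangles.
rank ∂_1 = 3, rank ∂_2 = 3 ⇒ b_1 = 6 − 3 − 3 = 0; all invariant factors of ∂_2 are 1 so no torsion. So H_1 = 0.

H_1 = 0.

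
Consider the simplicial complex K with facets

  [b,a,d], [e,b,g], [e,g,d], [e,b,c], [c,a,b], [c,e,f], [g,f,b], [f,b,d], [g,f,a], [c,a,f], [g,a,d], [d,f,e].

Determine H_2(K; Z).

H_2 = 0.

Fix the vertex order a < b < c < d < e < f < g and write every simplex with vertices in increasing order. Then dim K = 2 and the simplices of K are:

  0-simplices (7): a, b, c, d, e, f, g
  1-simplices (18): ab, ac, ad, af, ag, bc, bd, be, bf, bg, ce, cf, de, df, dg, ef, eg, fg
  2-simplices (12): abc, abd, acf, adg, afg, bce, bdf, beg, bfg, cef, def, deg

Hence C_0 ≅ Z^7, C_1 ≅ Z^18, C_2 ≅ Z^12.

Boundary ∂_1: C_1 → C_0 maps an edge to its endpoints' difference, ∂[p,q] = q − p. For instance
  ∂df = f − d.
The 7×18 boundary matrix has rank 6 and Smith normal form diag(1,1,1,1,1,1).

∂_2: C_2 → C_1 acts by ∂[p,q,r] = [q,r] − [p,r] + [p,q]. For instance
  ∂bfg = fg − bg + bf,
  ∂bdf = df − bf + bd.
The 18×12 boundary matrix has rank 12 and Smith normal form diag(1,1,1,1,1,1,1,1,1,1,1,2).

From H_k ≅ ker(∂_k) / im(∂_{k+1}) we obtain:

  H_2: rank ker ∂_2 − rank ∂_3 = (12 − 12) − 0 = 0, and there is no ∂_3, so H_2 ≅ 0.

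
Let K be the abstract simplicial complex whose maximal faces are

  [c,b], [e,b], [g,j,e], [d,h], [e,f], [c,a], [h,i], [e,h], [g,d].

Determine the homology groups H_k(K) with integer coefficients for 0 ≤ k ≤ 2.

Order the vertices as a < b < c < d < e < f < g < h < i < j. Listing each simplex with vertices in this order, K has dimension 2 with simplices:

  0-simplices (10): a, b, c, d, e, f, g, h, i, j
  1-simplices (11): ac, bc, be, dg, dh, ef, eg, eh, ej, gj, hi
  2-simplices (1): egj

so the chain groups are C_0 ≅ Z^10, C_1 ≅ Z^11, C_2 ≅ Z^1.

∂_1: C_1 → C_0 is given by ∂[p,q] = [q] − [p].
The resulting 10×11 matrix has rank 9, and its Smith normal form has invariant factors (1,1,1,1,1,1,1,1,1).

Boundary ∂_2: C_2 → C_1 maps a triangle to the signed sum of its edges. For instance
  ∂egj = gj − ej + eg.
This gives a 11×1 integer matrix of rank 1; reducing to Smith normal form yields diagonal entries (1).

From H_k ≅ ker(∂_k) / im(∂_{k+1}) we obtain:

  H_0: rank C_0 − rank ∂_1 = 10 − 9 = 1, and the invariant factors of ∂_1 are all 1, so H_0 = Z.
  H_1: rank ker ∂_1 − rank ∂_2 = (11 − 9) − 1 = 1, and the invariant factors of ∂_2 are all 1, so H_1 = Z.
  H_2: rank ker ∂_2 − rank ∂_3 = (1 − 1) − 0 = 0, and there is no ∂_3, so H_2 = 0.

As a check, the Euler characteristic is 10 − 11 + 1 = 0, which agrees with 1 − 1 + 0 = 0.

H_0 = Z,  H_1 = Z,  H_2 = 0.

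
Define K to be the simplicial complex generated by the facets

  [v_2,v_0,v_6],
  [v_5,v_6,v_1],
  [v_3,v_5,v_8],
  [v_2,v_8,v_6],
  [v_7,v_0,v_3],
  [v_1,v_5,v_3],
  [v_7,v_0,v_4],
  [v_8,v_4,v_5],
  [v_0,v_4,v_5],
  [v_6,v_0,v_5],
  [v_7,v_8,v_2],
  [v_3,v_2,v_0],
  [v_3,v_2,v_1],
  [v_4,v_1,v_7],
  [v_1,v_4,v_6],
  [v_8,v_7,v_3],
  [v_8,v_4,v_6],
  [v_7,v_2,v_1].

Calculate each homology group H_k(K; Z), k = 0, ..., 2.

H_0 = Z,  H_1 = Z ⊕ Z/2,  H_2 = 0.

We work with the vertex ordering v_0 < v_1 < v_2 < v_3 < v_4 < v_5 < v_6 < v_7 < v_8. The simplices of K, each written with vertices in increasing order, are:

  0-simplices (9): [v_0], [v_1], [v_2], [v_3], [v_4], [v_5], [v_6], [v_7], [v_8]
  1-simplices (27): (27 of them)
  2-simplices (18): (18 of them)

Hence C_0 ≅ Z^9, C_1 ≅ Z^27, C_2 ≅ Z^18.

The boundary map ∂_1: C_1 → C_0 maps an edge to its endpoints' difference, ∂[p,q] = q − p.
This gives a 9×27 integer matrix of rank 8; reducing to Smith normal form yields diagonal entries (1,1,1,1,1,1,1,1).

Boundary ∂_2: C_2 → C_1 acts by ∂[p,q,r] = [q,r] − [p,r] + [p,q]. For instance
  ∂[v_1,v_4,v_6] = [v_4,v_6] − [v_1,v_6] + [v_1,v_4],
  ∂[v_1,v_2,v_7] = [v_2,v_7] − [v_1,v_7] + [v_1,v_2].
As a 27×18 matrix over Z this has rank 18, with invariant factors (1,1,1,1,1,1,1,1,1,1,1,1,1,1,1,1,1,2).

Reading off H_k = ker ∂_k / im ∂_{k+1}:

  H_0: rank C_0 − rank ∂_1 = 9 − 8 = 1, and the invariant factors of ∂_1 are all 1, so H_0 ≅ Z.
  H_1: rank ker ∂_1 − rank ∂_2 = (27 − 8) − 18 = 1, and ∂_2 has invariant factor 2 > 1, so H_1 ≅ Z ⊕ Z/2.
  H_2: rank ker ∂_2 − rank ∂_3 = (18 − 18) − 0 = 0, and there is no ∂_3, so H_2 ≅ 0.

As a check, the Euler characteristic is 9 − 27 + 18 = 0, which agrees with 1 − 1 + 0 = 0.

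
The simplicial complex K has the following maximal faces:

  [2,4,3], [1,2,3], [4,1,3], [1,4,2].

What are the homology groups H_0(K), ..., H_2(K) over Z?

Take the total order 1 < 2 < 3 < 4 on the vertex set. Then K (dimension 2) consists of the simplices:

  0-simplices (4): [1], [2], [3], [4]
  1-simplices (6): [1,2], [1,3], [1,4], [2,3], [2,4], [3,4]
  2-simplices (4): [1,2,3], [1,2,4], [1,3,4], [2,3,4]

giving chain groups C_0 ≅ Z^4, C_1 ≅ Z^6, C_2 ≅ Z^4.

Boundary ∂_1: C_1 → C_0 maps an edge to its endpoints' difference, ∂[p,q] = q − p.
The resulting 4×6 matrix has rank 3, and its Smith normal form has invariant factors (1,1,1).

The boundary map ∂_2: C_2 → C_1 acts by ∂[p,q,r] = [q,r] − [p,r] + [p,q]. For instance
  ∂[1,2,4] = [2,4] − [1,4] + [1,2],
  ∂[1,3,4] = [3,4] − [1,4] + [1,3].
The 6×4 boundary matrix has rank 3 and Smith normal form diag(1,1,1).

Computing H_k = (kernel of ∂_k) / (image of ∂_{k+1}):

  H_0: rank C_0 − rank ∂_1 = 4 − 3 = 1, and the invariant factors of ∂_1 are all 1, so H_0 = Z.
  H_1: rank ker ∂_1 − rank ∂_2 = (6 − 3) − 3 = 0, and the invariant factors of ∂_2 are all 1, so H_1 = 0.
  H_2: rank ker ∂_2 − rank ∂_3 = (4 − 3) − 0 = 1, and there is no ∂_3, so H_2 = Z.

H_0 = Z,  H_1 = 0,  H_2 = Z.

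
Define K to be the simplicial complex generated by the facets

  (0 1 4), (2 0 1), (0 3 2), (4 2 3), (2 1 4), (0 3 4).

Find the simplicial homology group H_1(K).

H_1 = 0.

Take the total order 0 < 1 < 2 < 3 < 4 on the vertex set. Then K (dimension 2) consists of the simplices:

  0-simplices (5): [0], [1], [2], [3], [4]
  1-simplices (9): [0,1], [0,2], [0,3], [0,4], [1,2], [1,4], [2,3], [2,4], [3,4]
  2-simplices (6): [0,1,2], [0,1,4], [0,2,3], [0,3,4], [1,2,4], [2,3,4]

so the chain groups are C_0 ≅ Z^5, C_1 ≅ Z^9, C_2 ≅ Z^6.

∂_1: C_1 → C_0 sends each edge [p,q] (with p < q) to q − p. For instance
  ∂[2,4] = [4] − [2].
The 5×9 boundary matrix has rank 4 and Smith normal form diag(1,1,1,1).

∂_2: C_2 → C_1 sends each 2-simplex [p,q,r] to [q,r] − [p,r] + [p,q]. For instance
  ∂[0,3,4] = [3,4] − [0,4] + [0,3],
  ∂[0,2,3] = [2,3] − [0,3] + [0,2].
The resulting 9×6 matrix has rank 5, and its Smith normal form has invariant factors (1,1,1,1,1).

From H_k ≅ ker(∂_k) / im(∂_{k+1}) we obtain:

  H_1: rank ker ∂_1 − rank ∂_2 = (9 − 4) − 5 = 0, and the invariant factors of ∂_2 are all 1, so H_1 ≅ 0.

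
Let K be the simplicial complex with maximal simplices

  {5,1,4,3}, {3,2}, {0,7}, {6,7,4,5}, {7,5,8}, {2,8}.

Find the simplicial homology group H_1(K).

H_1 = Z.

Take the total order 0 < 1 < 2 < 3 < 4 < 5 < 6 < 7 < 8 on the vertex set. Then K (dimension 3) consists of the simplices:

  0-simplices (9): [0], [1], [2], [3], [4], [5], [6], [7], [8]
  1-simplices (16): [0,7], [1,3], [1,4], [1,5], [2,3], [2,8], [3,4], [3,5], [4,5], [4,6], [4,7], [5,6], [5,7], [5,8], [6,7], [7,8]
  2-simplices (9): [1,3,4], [1,3,5], [1,4,5], [3,4,5], [4,5,6], [4,5,7], [4,6,7], [5,6,7], [5,7,8]
  3-simplices (2): [1,3,4,5], [4,5,6,7]

giving chain groups C_0 ≅ Z^9, C_1 ≅ Z^16, C_2 ≅ Z^9, C_3 ≅ Z^2.

The boundary map ∂_1: C_1 → C_0 is given by ∂[p,q] = [q] − [p].
The resulting 9×16 matrix has rank 8, and its Smith normal form has invariant factors (1,1,1,1,1,1,1,1).

Boundary ∂_2: C_2 → C_1 maps a triangle to the signed sum of its edges. For instance
  ∂[1,4,5] = [4,5] − [1,5] + [1,4],
  ∂[4,5,6] = [5,6] − [4,6] + [4,5].
As a 16×9 matrix over Z this has rank 7, with invariant factors (1,1,1,1,1,1,1).

Boundary ∂_3: C_3 → C_2 sends each 3-simplex σ to the alternating sum Σ_i (−1)^i (σ with its i-th vertex removed). For instance
  ∂[1,3,4,5] = [3,4,5] − [1,4,5] + [1,3,5] − [1,3,4],
  ∂[4,5,6,7] = [5,6,7] − [4,6,7] + [4,5,7] − [4,5,6].
As a 9×2 matrix over Z this has rank 2, with invariant factors (1,1).

From H_k ≅ ker(∂_k) / im(∂_{k+1}) we obtain:

  H_1: rank ker ∂_1 − rank ∂_2 = (16 − 8) − 7 = 1, and the invariant factors of ∂_2 are all 1, so H_1 ≅ Z.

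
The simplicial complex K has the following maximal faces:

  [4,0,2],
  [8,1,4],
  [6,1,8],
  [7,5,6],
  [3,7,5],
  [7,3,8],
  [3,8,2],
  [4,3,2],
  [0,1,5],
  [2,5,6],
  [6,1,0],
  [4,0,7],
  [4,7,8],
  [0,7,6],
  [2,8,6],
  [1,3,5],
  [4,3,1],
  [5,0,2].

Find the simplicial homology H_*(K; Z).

Take the total order 0 < 1 < 2 < 3 < 4 < 5 < 6 < 7 < 8 on the vertex set. Then K (dimension 2) consists of the simplices:

  0-simplices (9): [0], [1], [2], [3], [4], [5], [6], [7], [8]
  1-simplices (27): (27 of them)
  2-simplices (18): [0,1,5], [0,1,6], [0,2,4], [0,2,5], [0,4,7], [0,6,7], [1,3,4], [1,3,5], [1,4,8], [1,6,8], [2,3,4], [2,3,8], [2,5,6], [2,6,8], [3,5,7], [3,7,8], [4,7,8], [5,6,7]

so the chain groups are C_0 ≅ Z^9, C_1 ≅ Z^27, C_2 ≅ Z^18.

∂_1: C_1 → C_0 sends each edge [p,q] (with p < q) to q − p.
This gives a 9×27 integer matrix of rank 8; reducing to Smith normal form yields diagonal entries (1,1,1,1,1,1,1,1).

∂_2: C_2 → C_1 maps a triangle to the signed sum of its edges. For instance
  ∂[2,6,8] = [6,8] − [2,8] + [2,6],
  ∂[0,2,4] = [2,4] − [0,4] + [0,2].
The 27×18 boundary matrix has rank 18 and Smith normal form diag(1,1,1,1,1,1,1,1,1,1,1,1,1,1,1,1,1,2).

Computing H_k = (kernel of ∂_k) / (image of ∂_{k+1}):

  H_0: rank C_0 − rank ∂_1 = 9 − 8 = 1, and the invariant factors of ∂_1 are all 1, so H_0 ≅ Z.
  H_1: rank ker ∂_1 − rank ∂_2 = (27 − 8) − 18 = 1, and ∂_2 has invariant factor 2 > 1, so H_1 ≅ Z ⊕ Z/2Z.
  H_2: rank ker ∂_2 − rank ∂_3 = (18 − 18) − 0 = 0, and there is no ∂_3, so H_2 ≅ 0.

(K is a triangulation of the Klein bottle.)

H_0 = Z,  H_1 = Z ⊕ Z/2Z,  H_2 = 0.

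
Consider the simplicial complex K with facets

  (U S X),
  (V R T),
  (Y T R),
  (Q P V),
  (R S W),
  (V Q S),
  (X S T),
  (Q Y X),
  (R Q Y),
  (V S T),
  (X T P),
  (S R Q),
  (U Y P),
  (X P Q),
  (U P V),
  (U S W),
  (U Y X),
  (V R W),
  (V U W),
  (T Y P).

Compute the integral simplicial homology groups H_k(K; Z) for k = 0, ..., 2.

H_0 = Z,  H_1 = Z ⊕ Z/2,  H_2 = 0.

We work with the vertex ordering P < Q < R < S < T < U < V < W < X < Y. The simplices of K, each written with vertices in increasing order, are:

  0-simplices (10): P, Q, R, S, T, U, V, W, X, Y
  1-simplices (30): PQ, PT, PU, PV, PX, PY, QR, QS, QV, QX, QY, RS, RT, RV, RW, RY, ST, SU, SV, SW, SX, TV, TX, TY, UV, UW, UX, UY, VW, XY
  2-simplices (20): PQV, PQX, PTX, PTY, PUV, PUY, QRS, QRY, QSV, QXY, RSW, RTV, RTY, RVW, STV, STX, SUW, SUX, UVW, UXY

Hence C_0 ≅ Z^10, C_1 ≅ Z^30, C_2 ≅ Z^20.

Boundary ∂_1: C_1 → C_0 maps an edge to its endpoints' difference, ∂[p,q] = q − p. For instance
  ∂XY = Y − X.
The 10×30 boundary matrix has rank 9 and Smith normal form diag(1,1,1,1,1,1,1,1,1).

Boundary ∂_2: C_2 → C_1 acts by ∂[p,q,r] = [q,r] − [p,r] + [p,q]. For instance
  ∂PQX = QX − PX + PQ,
  ∂PTY = TY − PY + PT.
The resulting 30×20 matrix has rank 20, and its Smith normal form has invariant factors (1,1,1,1,1,1,1,1,1,1,1,1,1,1,1,1,1,1,1,2).

Reading off H_k = ker ∂_k / im ∂_{k+1}:

  H_0: rank C_0 − rank ∂_1 = 10 − 9 = 1, and the invariant factors of ∂_1 are all 1, so H_0 = Z.
  H_1: rank ker ∂_1 − rank ∂_2 = (30 − 9) − 20 = 1, and ∂_2 has invariant factor 2 > 1, so H_1 = Z ⊕ Z/2.
  H_2: rank ker ∂_2 − rank ∂_3 = (20 − 20) − 0 = 0, and there is no ∂_3, so H_2 = 0.

As a check, the Euler characteristic is 10 − 30 + 20 = 0, which agrees with 1 − 1 + 0 = 0.
(K is a triangulation of the Klein bottle.)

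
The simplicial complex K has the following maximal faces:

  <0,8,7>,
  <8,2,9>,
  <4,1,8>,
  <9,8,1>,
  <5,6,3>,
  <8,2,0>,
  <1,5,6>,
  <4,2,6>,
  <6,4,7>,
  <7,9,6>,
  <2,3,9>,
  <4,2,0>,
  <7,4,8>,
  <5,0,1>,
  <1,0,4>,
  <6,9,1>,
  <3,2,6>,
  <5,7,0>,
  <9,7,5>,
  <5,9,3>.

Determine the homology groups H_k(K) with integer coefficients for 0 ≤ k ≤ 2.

H_0 = Z,  H_1 = Z ⊕ Z/2,  H_2 = 0.

Take the total order 0 < 1 < 2 < 3 < 4 < 5 < 6 < 7 < 8 < 9 on the vertex set. Then K (dimension 2) consists of the simplices:

  0-simplices (10): [0], [1], [2], [3], [4], [5], [6], [7], [8], [9]
  1-simplices (30): (30 of them)
  2-simplices (20): (20 of them)

so the chain groups are C_0 ≅ Z^10, C_1 ≅ Z^30, C_2 ≅ Z^20.

The boundary map ∂_1: C_1 → C_0 maps an edge to its endpoints' difference, ∂[p,q] = q − p. For instance
  ∂[7,9] = [9] − [7].
This gives a 10×30 integer matrix of rank 9; reducing to Smith normal form yields diagonal entries (1,1,1,1,1,1,1,1,1).

The boundary map ∂_2: C_2 → C_1 maps a triangle to the signed sum of its edges. For instance
  ∂[0,1,5] = [1,5] − [0,5] + [0,1],
  ∂[5,7,9] = [7,9] − [5,9] + [5,7].
This gives a 30×20 integer matrix of rank 20; reducing to Smith normal form yields diagonal entries (1,1,1,1,1,1,1,1,1,1,1,1,1,1,1,1,1,1,1,2).

From H_k ≅ ker(∂_k) / im(∂_{k+1}) we obtain:

  H_0: rank C_0 − rank ∂_1 = 10 − 9 = 1, and the invariant factors of ∂_1 are all 1, so H_0 ≅ Z.
  H_1: rank ker ∂_1 − rank ∂_2 = (30 − 9) − 20 = 1, and ∂_2 has invariant factor 2 > 1, so H_1 ≅ Z ⊕ Z/2.
  H_2: rank ker ∂_2 − rank ∂_3 = (20 − 20) − 0 = 0, and there is no ∂_3, so H_2 ≅ 0.

As a check, the Euler characteristic is 10 − 30 + 20 = 0, which agrees with 1 − 1 + 0 = 0.
(K is a triangulation of the Klein bottle.)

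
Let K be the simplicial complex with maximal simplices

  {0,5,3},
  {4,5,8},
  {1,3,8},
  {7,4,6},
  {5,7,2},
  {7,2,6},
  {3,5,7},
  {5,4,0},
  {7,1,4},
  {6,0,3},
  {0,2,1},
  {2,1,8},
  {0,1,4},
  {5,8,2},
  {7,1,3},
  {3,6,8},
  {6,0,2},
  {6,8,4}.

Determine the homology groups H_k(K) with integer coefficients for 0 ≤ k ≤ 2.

We work with the vertex ordering 0 < 1 < 2 < 3 < 4 < 5 < 6 < 7 < 8. The simplices of K, each written with vertices in increasing order, are:

  0-simplices (9): [0], [1], [2], [3], [4], [5], [6], [7], [8]
  1-simplices (27): (27 of them)
  2-simplices (18): [0,1,2], [0,1,4], [0,2,6], [0,3,5], [0,3,6], [0,4,5], [1,2,8], [1,3,7], [1,3,8], [1,4,7], [2,5,7], [2,5,8], [2,6,7], [3,5,7], [3,6,8], [4,5,8], [4,6,7], [4,6,8]

so the chain groups are C_0 ≅ Z^9, C_1 ≅ Z^27, C_2 ≅ Z^18.

Boundary ∂_1: C_1 → C_0 is given by ∂[p,q] = [q] − [p].
As a 9×27 matrix over Z this has rank 8, with invariant factors (1,1,1,1,1,1,1,1).

∂_2: C_2 → C_1 acts by ∂[p,q,r] = [q,r] − [p,r] + [p,q]. For instance
  ∂[1,2,8] = [2,8] − [1,8] + [1,2],
  ∂[3,5,7] = [5,7] − [3,7] + [3,5].
The resulting 27×18 matrix has rank 17, and its Smith normal form has invariant factors (1,1,1,1,1,1,1,1,1,1,1,1,1,1,1,1,1).

Computing H_k = (kernel of ∂_k) / (image of ∂_{k+1}):

  H_0: rank C_0 − rank ∂_1 = 9 − 8 = 1, and the invariant factors of ∂_1 are all 1, so H_0 = Z.
  H_1: rank ker ∂_1 − rank ∂_2 = (27 − 8) − 17 = 2, and the invariant factors of ∂_2 are all 1, so H_1 = Z^2.
  H_2: rank ker ∂_2 − rank ∂_3 = (18 − 17) − 0 = 1, and there is no ∂_3, so H_2 = Z.

As a check, the Euler characteristic is 9 − 27 + 18 = 0, which agrees with 1 − 2 + 1 = 0.

H_0 = Z,  H_1 = Z^2,  H_2 = Z.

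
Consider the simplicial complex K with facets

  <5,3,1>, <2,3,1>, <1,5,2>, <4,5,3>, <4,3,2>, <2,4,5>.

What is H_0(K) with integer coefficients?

We work with the vertex ordering 1 < 2 < 3 < 4 < 5. The simplices of K, each written with vertices in increasing order, are:

  0-simplices (5): [1], [2], [3], [4], [5]
  1-simplices (9): [1,2], [1,3], [1,5], [2,3], [2,4], [2,5], [3,4], [3,5], [4,5]
  2-simplices (6): [1,2,3], [1,2,5], [1,3,5], [2,3,4], [2,4,5], [3,4,5]

giving chain groups C_0 ≅ Z^5, C_1 ≅ Z^9, C_2 ≅ Z^6.

∂_1: C_1 → C_0 maps an edge to its endpoints' difference, ∂[p,q] = q − p.
The 5×9 boundary matrix has rank 4 and Smith normal form diag(1,1,1,1).

Boundary ∂_2: C_2 → C_1 maps a triangle to the signed sum of its edges. For instance
  ∂[1,3,5] = [3,5] − [1,5] + [1,3],
  ∂[2,4,5] = [4,5] − [2,5] + [2,4].
The resulting 9×6 matrix has rank 5, and its Smith normal form has invariant factors (1,1,1,1,1).

Reading off H_k = ker ∂_k / im ∂_{k+1}:

  H_0: rank C_0 − rank ∂_1 = 5 − 4 = 1, and the invariant factors of ∂_1 are all 1, so H_0 ≅ Z.

H_0 ≅ Z.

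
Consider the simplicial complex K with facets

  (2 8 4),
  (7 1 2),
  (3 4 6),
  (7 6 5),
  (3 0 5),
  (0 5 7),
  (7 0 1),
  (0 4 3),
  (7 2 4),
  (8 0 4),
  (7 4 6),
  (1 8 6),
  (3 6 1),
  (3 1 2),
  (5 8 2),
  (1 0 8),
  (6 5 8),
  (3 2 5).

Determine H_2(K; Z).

H_2 = Z.

We work with the vertex ordering 0 < 1 < 2 < 3 < 4 < 5 < 6 < 7 < 8. The simplices of K, each written with vertices in increasing order, are:

  0-simplices (9): [0], [1], [2], [3], [4], [5], [6], [7], [8]
  1-simplices (27): (27 of them)
  2-simplices (18): [0,1,7], [0,1,8], [0,3,4], [0,3,5], [0,4,8], [0,5,7], [1,2,3], [1,2,7], [1,3,6], [1,6,8], [2,3,5], [2,4,7], [2,4,8], [2,5,8], [3,4,6], [4,6,7], [5,6,7], [5,6,8]

so the chain groups are C_0 ≅ Z^9, C_1 ≅ Z^27, C_2 ≅ Z^18.

∂_1: C_1 → C_0 maps an edge to its endpoints' difference, ∂[p,q] = q − p. For instance
  ∂[4,7] = [7] − [4].
This gives a 9×27 integer matrix of rank 8; reducing to Smith normal form yields diagonal entries (1,1,1,1,1,1,1,1).

Boundary ∂_2: C_2 → C_1 acts by ∂[p,q,r] = [q,r] − [p,r] + [p,q]. For instance
  ∂[1,2,3] = [2,3] − [1,3] + [1,2],
  ∂[1,6,8] = [6,8] − [1,8] + [1,6].
The 27×18 boundary matrix has rank 17 and Smith normal form diag(1,1,1,1,1,1,1,1,1,1,1,1,1,1,1,1,1).

Reading off H_k = ker ∂_k / im ∂_{k+1}:

  H_2: rank ker ∂_2 − rank ∂_3 = (18 − 17) − 0 = 1, and there is no ∂_3, so H_2 ≅ Z.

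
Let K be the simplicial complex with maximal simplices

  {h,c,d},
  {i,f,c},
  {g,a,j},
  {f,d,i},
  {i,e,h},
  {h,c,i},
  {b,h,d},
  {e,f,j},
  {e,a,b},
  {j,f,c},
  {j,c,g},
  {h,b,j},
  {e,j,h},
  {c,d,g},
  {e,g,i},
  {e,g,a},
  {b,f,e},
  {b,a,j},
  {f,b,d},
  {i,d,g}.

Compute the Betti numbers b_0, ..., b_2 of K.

K has 10 vertices, 30 edges, 20 triangles.
rank ∂_0 = 0, rank ∂_1 = 9 ⇒ b_0 = 10 − 0 − 9 = 1; all invariant factors of ∂_1 are 1 so no torsion. So H_0 = Z.
rank ∂_1 = 9, rank ∂_2 = 20 ⇒ b_1 = 30 − 9 − 20 = 1; ∂_2 has invariant factor(s) [2] giving torsion. So H_1 = Z ⊕ Z/2.
rank ∂_2 = 20, rank ∂_3 = 0 ⇒ b_2 = 20 − 20 − 0 = 0. So H_2 = 0.

b_0 = 1, b_1 = 1, b_2 = 0.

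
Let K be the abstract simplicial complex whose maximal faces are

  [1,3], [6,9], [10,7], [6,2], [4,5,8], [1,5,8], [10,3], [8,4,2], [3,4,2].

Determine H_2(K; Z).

Take the total order 1 < 2 < 3 < 4 < 5 < 6 < 7 < 8 < 9 < 10 on the vertex set. Then K (dimension 2) consists of the simplices:

  0-simplices (10): [1], [2], [3], [4], [5], [6], [7], [8], [9], [10]
  1-simplices (14): [1,3], [1,5], [1,8], [2,3], [2,4], [2,6], [2,8], [3,4], [3,10], [4,5], [4,8], [5,8], [6,9], [7,10]
  2-simplices (4): [1,5,8], [2,3,4], [2,4,8], [4,5,8]

giving chain groups C_0 ≅ Z^10, C_1 ≅ Z^14, C_2 ≅ Z^4.

Boundary ∂_1: C_1 → C_0 maps an edge to its endpoints' difference, ∂[p,q] = q − p. For instance
  ∂[5,8] = [8] − [5].
The 10×14 boundary matrix has rank 9 and Smith normal form diag(1,1,1,1,1,1,1,1,1).

The boundary map ∂_2: C_2 → C_1 maps a triangle to the signed sum of its edges. For instance
  ∂[2,3,4] = [3,4] − [2,4] + [2,3],
  ∂[1,5,8] = [5,8] − [1,8] + [1,5].
This gives a 14×4 integer matrix of rank 4; reducing to Smith normal form yields diagonal entries (1,1,1,1).

Reading off H_k = ker ∂_k / im ∂_{k+1}:

  H_2: rank ker ∂_2 − rank ∂_3 = (4 − 4) − 0 = 0, and there is no ∂_3, so H_2 = 0.

H_2 = 0.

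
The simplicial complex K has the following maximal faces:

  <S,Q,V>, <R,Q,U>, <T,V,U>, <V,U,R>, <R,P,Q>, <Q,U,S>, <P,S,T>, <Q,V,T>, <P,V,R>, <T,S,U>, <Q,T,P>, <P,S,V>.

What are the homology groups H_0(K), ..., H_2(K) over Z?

H_0 = Z,  H_1 = Z/2Z,  H_2 = 0.

K has 7 vertices, 18 edges, 12 triangles.
rank ∂_0 = 0, rank ∂_1 = 6 ⇒ b_0 = 7 − 0 − 6 = 1; all invariant factors of ∂_1 are 1 so no torsion. So H_0 = Z.
rank ∂_1 = 6, rank ∂_2 = 12 ⇒ b_1 = 18 − 6 − 12 = 0; ∂_2 has invariant factor(s) [2] giving torsion. So H_1 = Z/2Z.
rank ∂_2 = 12, rank ∂_3 = 0 ⇒ b_2 = 12 − 12 − 0 = 0. So H_2 = 0.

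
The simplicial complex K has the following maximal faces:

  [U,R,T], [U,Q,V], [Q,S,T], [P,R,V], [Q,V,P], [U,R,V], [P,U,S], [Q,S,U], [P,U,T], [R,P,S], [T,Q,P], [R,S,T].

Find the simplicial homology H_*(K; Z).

H_0 = Z,  H_1 = Z/2,  H_2 = 0.

K has 7 vertices, 18 edges, 12 triangles.
rank ∂_0 = 0, rank ∂_1 = 6 ⇒ b_0 = 7 − 0 − 6 = 1; all invariant factors of ∂_1 are 1 so no torsion. So H_0 ≅ Z.
rank ∂_1 = 6, rank ∂_2 = 12 ⇒ b_1 = 18 − 6 − 12 = 0; ∂_2 has invariant factor(s) [2] giving torsion. So H_1 ≅ Z/2.
rank ∂_2 = 12, rank ∂_3 = 0 ⇒ b_2 = 12 − 12 − 0 = 0. So H_2 ≅ 0.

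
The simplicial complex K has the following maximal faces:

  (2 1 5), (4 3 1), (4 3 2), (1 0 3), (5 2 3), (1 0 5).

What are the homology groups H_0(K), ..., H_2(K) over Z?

We work with the vertex ordering 0 < 1 < 2 < 3 < 4 < 5. The simplices of K, each written with vertices in increasing order, are:

  0-simplices (6): [0], [1], [2], [3], [4], [5]
  1-simplices (12): [0,1], [0,3], [0,5], [1,2], [1,3], [1,4], [1,5], [2,3], [2,4], [2,5], [3,4], [3,5]
  2-simplices (6): [0,1,3], [0,1,5], [1,2,5], [1,3,4], [2,3,4], [2,3,5]

giving chain groups C_0 ≅ Z^6, C_1 ≅ Z^12, C_2 ≅ Z^6.

The boundary map ∂_1: C_1 → C_0 sends each edge [p,q] (with p < q) to q − p. For instance
  ∂[0,5] = [5] − [0].
As a 6×12 matrix over Z this has rank 5, with invariant factors (1,1,1,1,1).

∂_2: C_2 → C_1 acts by ∂[p,q,r] = [q,r] − [p,r] + [p,q]. For instance
  ∂[0,1,5] = [1,5] − [0,5] + [0,1],
  ∂[2,3,5] = [3,5] − [2,5] + [2,3].
The resulting 12×6 matrix has rank 6, and its Smith normal form has invariant factors (1,1,1,1,1,1).

Reading off H_k = ker ∂_k / im ∂_{k+1}:

  H_0: rank C_0 − rank ∂_1 = 6 − 5 = 1, and the invariant factors of ∂_1 are all 1, so H_0 ≅ Z.
  H_1: rank ker ∂_1 − rank ∂_2 = (12 − 5) − 6 = 1, and the invariant factors of ∂_2 are all 1, so H_1 ≅ Z.
  H_2: rank ker ∂_2 − rank ∂_3 = (6 − 6) − 0 = 0, and there is no ∂_3, so H_2 ≅ 0.

As a check, the Euler characteristic is 6 − 12 + 6 = 0, which agrees with 1 − 1 + 0 = 0.

H_0 ≅ Z,  H_1 ≅ Z,  H_2 = 0.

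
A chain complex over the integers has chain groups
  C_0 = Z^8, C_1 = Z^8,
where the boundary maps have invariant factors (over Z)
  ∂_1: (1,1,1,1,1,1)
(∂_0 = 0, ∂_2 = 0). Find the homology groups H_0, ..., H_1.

H_0 ≅ Z^2,  H_1 ≅ Z^2.

H_0: b_0 = 8 − 0 − 6 = 2; torsion from ∂_1 factors > 1: none. So H_0 ≅ Z^2.
H_1: b_1 = 8 − 6 − 0 = 2; torsion from ∂_2 factors > 1: none. So H_1 ≅ Z^2.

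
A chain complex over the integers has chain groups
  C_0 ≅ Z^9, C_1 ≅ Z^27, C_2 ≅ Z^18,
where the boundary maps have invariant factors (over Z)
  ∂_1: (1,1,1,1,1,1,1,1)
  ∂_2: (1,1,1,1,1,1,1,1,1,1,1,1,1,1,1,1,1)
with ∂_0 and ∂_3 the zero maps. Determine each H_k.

H_0: b_0 = 9 − 0 − 8 = 1; torsion from ∂_1 factors > 1: none. So H_0 = Z.
H_1: b_1 = 27 − 8 − 17 = 2; torsion from ∂_2 factors > 1: none. So H_1 = Z^2.
H_2: b_2 = 18 − 17 − 0 = 1; torsion from ∂_3 factors > 1: none. So H_2 = Z.

H_0 = Z,  H_1 = Z^2,  H_2 = Z.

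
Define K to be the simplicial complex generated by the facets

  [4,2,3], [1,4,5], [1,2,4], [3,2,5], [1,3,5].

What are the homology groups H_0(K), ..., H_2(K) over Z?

H_0 ≅ Z,  H_1 ≅ Z,  H_2 = 0.

We work with the vertex ordering 1 < 2 < 3 < 4 < 5. The simplices of K, each written with vertices in increasing order, are:

  0-simplices (5): [1], [2], [3], [4], [5]
  1-simplices (10): [1,2], [1,3], [1,4], [1,5], [2,3], [2,4], [2,5], [3,4], [3,5], [4,5]
  2-simplices (5): [1,2,4], [1,3,5], [1,4,5], [2,3,4], [2,3,5]

Hence C_0 ≅ Z^5, C_1 ≅ Z^10, C_2 ≅ Z^5.

Boundary ∂_1: C_1 → C_0 sends each edge [p,q] (with p < q) to q − p.
The 5×10 boundary matrix has rank 4 and Smith normal form diag(1,1,1,1).

The boundary map ∂_2: C_2 → C_1 sends each 2-simplex [p,q,r] to [q,r] − [p,r] + [p,q]. For instance
  ∂[1,3,5] = [3,5] − [1,5] + [1,3],
  ∂[2,3,4] = [3,4] − [2,4] + [2,3].
This gives a 10×5 integer matrix of rank 5; reducing to Smith normal form yields diagonal entries (1,1,1,1,1).

Computing H_k = (kernel of ∂_k) / (image of ∂_{k+1}):

  H_0: rank C_0 − rank ∂_1 = 5 − 4 = 1, and the invariant factors of ∂_1 are all 1, so H_0 ≅ Z.
  H_1: rank ker ∂_1 − rank ∂_2 = (10 − 4) − 5 = 1, and the invariant factors of ∂_2 are all 1, so H_1 ≅ Z.
  H_2: rank ker ∂_2 − rank ∂_3 = (5 − 5) − 0 = 0, and there is no ∂_3, so H_2 ≅ 0.

As a check, the Euler characteristic is 5 − 10 + 5 = 0, which agrees with 1 − 1 + 0 = 0.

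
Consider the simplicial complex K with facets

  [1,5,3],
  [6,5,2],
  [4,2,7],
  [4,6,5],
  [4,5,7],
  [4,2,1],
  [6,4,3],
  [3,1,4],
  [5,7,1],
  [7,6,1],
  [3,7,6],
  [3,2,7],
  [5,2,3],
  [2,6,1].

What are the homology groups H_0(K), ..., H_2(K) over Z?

Fix the vertex order 1 < 2 < 3 < 4 < 5 < 6 < 7 and write every simplex with vertices in increasing order. Then dim K = 2 and the simplices of K are:

  0-simplices (7): [1], [2], [3], [4], [5], [6], [7]
  1-simplices (21): [1,2], [1,3], [1,4], [1,5], [1,6], [1,7], [2,3], [2,4], [2,5], [2,6], [2,7], [3,4], [3,5], [3,6], [3,7], [4,5], [4,6], [4,7], [5,6], [5,7], [6,7]
  2-simplices (14): [1,2,4], [1,2,6], [1,3,4], [1,3,5], [1,5,7], [1,6,7], [2,3,5], [2,3,7], [2,4,7], [2,5,6], [3,4,6], [3,6,7], [4,5,6], [4,5,7]

giving chain groups C_0 ≅ Z^7, C_1 ≅ Z^21, C_2 ≅ Z^14.

The boundary map ∂_1: C_1 → C_0 maps an edge to its endpoints' difference, ∂[p,q] = q − p.
As a 7×21 matrix over Z this has rank 6, with invariant factors (1,1,1,1,1,1).

The boundary map ∂_2: C_2 → C_1 maps a triangle to the signed sum of its edges. For instance
  ∂[1,2,4] = [2,4] − [1,4] + [1,2],
  ∂[1,6,7] = [6,7] − [1,7] + [1,6].
As a 21×14 matrix over Z this has rank 13, with invariant factors (1,1,1,1,1,1,1,1,1,1,1,1,1).

Reading off H_k = ker ∂_k / im ∂_{k+1}:

  H_0: rank C_0 − rank ∂_1 = 7 − 6 = 1, and the invariant factors of ∂_1 are all 1, so H_0 = Z.
  H_1: rank ker ∂_1 − rank ∂_2 = (21 − 6) − 13 = 2, and the invariant factors of ∂_2 are all 1, so H_1 = Z^2.
  H_2: rank ker ∂_2 − rank ∂_3 = (14 − 13) − 0 = 1, and there is no ∂_3, so H_2 = Z.

As a check, the Euler characteristic is 7 − 21 + 14 = 0, which agrees with 1 − 2 + 1 = 0.
(K is a triangulation of the torus T^2.)

H_0 ≅ Z,  H_1 ≅ Z^2,  H_2 ≅ Z.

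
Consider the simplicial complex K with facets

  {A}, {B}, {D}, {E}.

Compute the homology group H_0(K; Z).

H_0 ≅ Z^4.

Order the vertices as A < B < D < E. Listing each simplex with vertices in this order, K has dimension 0 with simplices:

  0-simplices (4): A, B, D, E

so the chain groups are C_0 ≅ Z^4.

Computing H_k = (kernel of ∂_k) / (image of ∂_{k+1}):

  H_0: rank C_0 − rank ∂_1 = 4 − 0 = 4, and there is no ∂_1, so H_0 ≅ Z^4.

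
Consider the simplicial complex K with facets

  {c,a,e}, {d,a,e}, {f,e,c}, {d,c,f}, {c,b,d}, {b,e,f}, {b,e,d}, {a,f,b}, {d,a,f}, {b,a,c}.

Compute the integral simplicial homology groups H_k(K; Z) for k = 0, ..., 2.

Fix the vertex order a < b < c < d < e < f and write every simplex with vertices in increasing order. Then dim K = 2 and the simplices of K are:

  0-simplices (6): a, b, c, d, e, f
  1-simplices (15): ab, ac, ad, ae, af, bc, bd, be, bf, cd, ce, cf, de, df, ef
  2-simplices (10): abc, abf, ace, ade, adf, bcd, bde, bef, cdf, cef

giving chain groups C_0 ≅ Z^6, C_1 ≅ Z^15, C_2 ≅ Z^10.

∂_1: C_1 → C_0 is given by ∂[p,q] = [q] − [p].
This gives a 6×15 integer matrix of rank 5; reducing to Smith normal form yields diagonal entries (1,1,1,1,1).

The boundary map ∂_2: C_2 → C_1 sends each 2-simplex [p,q,r] to [q,r] − [p,r] + [p,q]. For instance
  ∂bcd = cd − bd + bc,
  ∂ace = ce − ae + ac.
The resulting 15×10 matrix has rank 10, and its Smith normal form has invariant factors (1,1,1,1,1,1,1,1,1,2).

Reading off H_k = ker ∂_k / im ∂_{k+1}:

  H_0: rank C_0 − rank ∂_1 = 6 − 5 = 1, and the invariant factors of ∂_1 are all 1, so H_0 ≅ Z.
  H_1: rank ker ∂_1 − rank ∂_2 = (15 − 5) − 10 = 0, and ∂_2 has invariant factor 2 > 1, so H_1 ≅ Z_2.
  H_2: rank ker ∂_2 − rank ∂_3 = (10 − 10) − 0 = 0, and there is no ∂_3, so H_2 ≅ 0.

(K is a triangulation of the real projective plane RP^2.)

H_0 ≅ Z,  H_1 ≅ Z_2,  H_2 = 0.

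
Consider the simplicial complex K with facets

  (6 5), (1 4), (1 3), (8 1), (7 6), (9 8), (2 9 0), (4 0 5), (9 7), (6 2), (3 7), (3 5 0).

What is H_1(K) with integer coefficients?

K has 10 vertices, 17 edges, 3 triangles.
rank ∂_1 = 9, rank ∂_2 = 3 ⇒ b_1 = 17 − 9 − 3 = 5; all invariant factors of ∂_2 are 1 so no torsion. So H_1 ≅ Z^5.

H_1 = Z^5.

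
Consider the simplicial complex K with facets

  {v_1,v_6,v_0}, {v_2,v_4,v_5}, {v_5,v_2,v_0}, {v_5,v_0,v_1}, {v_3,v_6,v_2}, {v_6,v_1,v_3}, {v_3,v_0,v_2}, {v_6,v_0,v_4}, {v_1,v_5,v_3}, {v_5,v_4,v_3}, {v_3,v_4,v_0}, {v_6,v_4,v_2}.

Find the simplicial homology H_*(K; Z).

We work with the vertex ordering v_0 < v_1 < v_2 < v_3 < v_4 < v_5 < v_6. The simplices of K, each written with vertices in increasing order, are:

  0-simplices (7): [v_0], [v_1], [v_2], [v_3], [v_4], [v_5], [v_6]
  1-simplices (18): (18 of them)
  2-simplices (12): (12 of them)

Hence C_0 ≅ Z^7, C_1 ≅ Z^18, C_2 ≅ Z^12.

Boundary ∂_1: C_1 → C_0 sends each edge [p,q] (with p < q) to q − p. For instance
  ∂[v_3,v_6] = [v_6] − [v_3].
The resulting 7×18 matrix has rank 6, and its Smith normal form has invariant factors (1,1,1,1,1,1).

∂_2: C_2 → C_1 sends each 2-simplex [p,q,r] to [q,r] − [p,r] + [p,q]. For instance
  ∂[v_0,v_1,v_5] = [v_1,v_5] − [v_0,v_5] + [v_0,v_1],
  ∂[v_1,v_3,v_5] = [v_3,v_5] − [v_1,v_5] + [v_1,v_3].
The resulting 18×12 matrix has rank 12, and its Smith normal form has invariant factors (1,1,1,1,1,1,1,1,1,1,1,2).

From H_k ≅ ker(∂_k) / im(∂_{k+1}) we obtain:

  H_0: rank C_0 − rank ∂_1 = 7 − 6 = 1, and the invariant factors of ∂_1 are all 1, so H_0 ≅ Z.
  H_1: rank ker ∂_1 − rank ∂_2 = (18 − 6) − 12 = 0, and ∂_2 has invariant factor 2 > 1, so H_1 ≅ Z/2Z.
  H_2: rank ker ∂_2 − rank ∂_3 = (12 − 12) − 0 = 0, and there is no ∂_3, so H_2 ≅ 0.

(K is a triangulation of the real projective plane RP^2.)

H_0 = Z,  H_1 = Z/2Z,  H_2 = 0.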